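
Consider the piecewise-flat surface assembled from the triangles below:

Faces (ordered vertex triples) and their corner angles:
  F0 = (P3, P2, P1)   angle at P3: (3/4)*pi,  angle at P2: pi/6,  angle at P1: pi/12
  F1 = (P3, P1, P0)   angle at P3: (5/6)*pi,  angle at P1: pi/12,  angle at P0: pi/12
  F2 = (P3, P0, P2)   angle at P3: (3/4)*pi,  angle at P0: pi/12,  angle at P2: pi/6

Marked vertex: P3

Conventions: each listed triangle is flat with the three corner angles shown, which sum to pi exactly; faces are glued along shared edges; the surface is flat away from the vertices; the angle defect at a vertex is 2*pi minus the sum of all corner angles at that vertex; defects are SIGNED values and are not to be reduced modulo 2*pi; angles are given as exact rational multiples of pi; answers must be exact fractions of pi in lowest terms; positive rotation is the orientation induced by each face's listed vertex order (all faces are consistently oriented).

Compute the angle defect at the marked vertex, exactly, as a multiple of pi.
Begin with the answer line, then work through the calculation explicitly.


Answer: defect(P3) = -pi/3

Sum of corner angles at P3: (7/3)*pi
defect = 2*pi - (7/3)*pi


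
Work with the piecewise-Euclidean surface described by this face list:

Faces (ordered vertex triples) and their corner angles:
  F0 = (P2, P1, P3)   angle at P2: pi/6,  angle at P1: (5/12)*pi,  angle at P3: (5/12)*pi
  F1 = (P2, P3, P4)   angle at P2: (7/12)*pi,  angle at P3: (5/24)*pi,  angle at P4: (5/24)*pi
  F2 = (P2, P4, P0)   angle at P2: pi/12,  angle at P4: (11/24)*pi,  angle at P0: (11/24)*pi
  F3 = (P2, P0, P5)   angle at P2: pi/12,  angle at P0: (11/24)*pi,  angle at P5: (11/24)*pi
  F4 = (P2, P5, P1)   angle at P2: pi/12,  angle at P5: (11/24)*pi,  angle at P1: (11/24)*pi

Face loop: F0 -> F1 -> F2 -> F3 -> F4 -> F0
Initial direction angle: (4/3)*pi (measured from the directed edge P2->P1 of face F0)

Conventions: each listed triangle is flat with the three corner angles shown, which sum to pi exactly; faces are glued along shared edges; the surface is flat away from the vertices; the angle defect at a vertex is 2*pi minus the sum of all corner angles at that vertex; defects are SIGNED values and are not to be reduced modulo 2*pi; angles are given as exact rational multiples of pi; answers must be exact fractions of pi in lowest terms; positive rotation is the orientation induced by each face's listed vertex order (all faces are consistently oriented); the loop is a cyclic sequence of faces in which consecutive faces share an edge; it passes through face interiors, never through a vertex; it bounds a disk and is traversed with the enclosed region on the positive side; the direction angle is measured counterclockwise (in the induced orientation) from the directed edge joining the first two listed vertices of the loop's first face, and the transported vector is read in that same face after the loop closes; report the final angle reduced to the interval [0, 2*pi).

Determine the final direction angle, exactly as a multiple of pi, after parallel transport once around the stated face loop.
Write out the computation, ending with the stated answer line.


enclosed vertex P2: corner angles sum to pi, defect = 2*pi - pi = pi
holonomy = initial angle + sum of enclosed defects (mod 2*pi), positive in the induced orientation
final angle = (4/3)*pi + pi = pi/3 (mod 2*pi)

Answer: final direction angle = pi/3


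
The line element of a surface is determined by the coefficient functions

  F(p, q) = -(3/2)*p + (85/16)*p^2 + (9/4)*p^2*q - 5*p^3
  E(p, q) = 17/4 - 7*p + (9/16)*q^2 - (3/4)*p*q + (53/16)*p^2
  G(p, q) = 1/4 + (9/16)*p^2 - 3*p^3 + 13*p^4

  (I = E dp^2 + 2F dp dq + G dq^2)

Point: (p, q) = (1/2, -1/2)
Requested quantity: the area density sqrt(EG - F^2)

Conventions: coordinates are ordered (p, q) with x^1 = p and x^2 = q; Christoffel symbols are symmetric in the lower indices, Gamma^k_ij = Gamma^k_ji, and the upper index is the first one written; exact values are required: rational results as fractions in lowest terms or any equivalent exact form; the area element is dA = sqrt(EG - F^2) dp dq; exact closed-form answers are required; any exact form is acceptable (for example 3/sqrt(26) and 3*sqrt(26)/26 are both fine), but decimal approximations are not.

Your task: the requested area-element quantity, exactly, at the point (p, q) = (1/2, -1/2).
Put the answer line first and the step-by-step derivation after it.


Answer: sqrt(EG - F^2) = 5*sqrt(241)/64

E = 61/32, F = -21/64, G = 53/64; EG - F^2 = 6025/4096


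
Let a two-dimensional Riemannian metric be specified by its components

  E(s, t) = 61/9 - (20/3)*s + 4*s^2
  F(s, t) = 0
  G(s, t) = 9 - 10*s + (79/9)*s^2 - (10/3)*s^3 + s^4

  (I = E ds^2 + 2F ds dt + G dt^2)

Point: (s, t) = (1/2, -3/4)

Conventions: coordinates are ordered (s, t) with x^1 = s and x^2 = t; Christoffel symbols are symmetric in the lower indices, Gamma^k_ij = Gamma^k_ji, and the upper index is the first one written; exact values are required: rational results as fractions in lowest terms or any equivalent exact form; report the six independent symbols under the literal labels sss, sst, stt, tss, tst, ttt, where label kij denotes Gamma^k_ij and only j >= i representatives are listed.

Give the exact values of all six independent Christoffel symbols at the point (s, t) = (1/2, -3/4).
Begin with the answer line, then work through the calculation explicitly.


Answer: Gamma_sss = -3/10, Gamma_sst = 0, Gamma_stt = 29/80, Gamma_tss = 0, Gamma_tst = -8/29, Gamma_ttt = 0

E = 40/9, F = 0, G = 841/144 at the point
E_s = -8/3, E_t = 0, F_s = 0, F_t = 0, G_s = -29/9, G_t = 0
EG - F^2 = 4205/162;  g^inv = (162/4205) * [[841/144, 0], [0, 40/9]]
first-kind symbols [ij,l] = (1/2)(d_i g_jl + d_j g_il - d_l g_ij): [ss,s] = E_s/2 = -4/3, [ss,t] = F_s - E_t/2 = 0, [st,s] = E_t/2 = 0, [st,t] = G_s/2 = -29/18, [tt,s] = F_t - G_s/2 = 29/18, [tt,t] = G_t/2 = 0
Gamma^s_ij = (G*[ij,s] - F*[ij,t])/(EG - F^2), Gamma^t_ij = (E*[ij,t] - F*[ij,s])/(EG - F^2)


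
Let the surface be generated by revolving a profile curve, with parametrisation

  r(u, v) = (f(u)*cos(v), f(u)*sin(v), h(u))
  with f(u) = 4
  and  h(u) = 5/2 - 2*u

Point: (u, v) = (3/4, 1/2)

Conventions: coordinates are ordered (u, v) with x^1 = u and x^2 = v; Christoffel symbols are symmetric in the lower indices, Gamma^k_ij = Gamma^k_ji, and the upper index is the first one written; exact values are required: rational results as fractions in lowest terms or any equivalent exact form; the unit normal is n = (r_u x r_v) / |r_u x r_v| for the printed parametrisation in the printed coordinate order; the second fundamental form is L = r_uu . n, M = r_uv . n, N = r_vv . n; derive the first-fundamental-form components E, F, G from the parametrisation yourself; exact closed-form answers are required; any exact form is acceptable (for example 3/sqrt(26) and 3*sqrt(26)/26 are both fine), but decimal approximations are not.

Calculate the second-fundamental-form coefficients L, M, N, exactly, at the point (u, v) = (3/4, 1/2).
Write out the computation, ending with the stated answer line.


f = 4, f' = 0, f'' = 0, h' = -2, h'' = 0
E = 4, F = 0, G = 16; answer radicand W^2 = 4
unnormalised second-form numerators: l = 0, m = 0, n = -8; L = l/sqrt(4), and similarly M = m/sqrt(W^2), N = n/sqrt(W^2)

Answer: L = 0, M = 0, N = -4


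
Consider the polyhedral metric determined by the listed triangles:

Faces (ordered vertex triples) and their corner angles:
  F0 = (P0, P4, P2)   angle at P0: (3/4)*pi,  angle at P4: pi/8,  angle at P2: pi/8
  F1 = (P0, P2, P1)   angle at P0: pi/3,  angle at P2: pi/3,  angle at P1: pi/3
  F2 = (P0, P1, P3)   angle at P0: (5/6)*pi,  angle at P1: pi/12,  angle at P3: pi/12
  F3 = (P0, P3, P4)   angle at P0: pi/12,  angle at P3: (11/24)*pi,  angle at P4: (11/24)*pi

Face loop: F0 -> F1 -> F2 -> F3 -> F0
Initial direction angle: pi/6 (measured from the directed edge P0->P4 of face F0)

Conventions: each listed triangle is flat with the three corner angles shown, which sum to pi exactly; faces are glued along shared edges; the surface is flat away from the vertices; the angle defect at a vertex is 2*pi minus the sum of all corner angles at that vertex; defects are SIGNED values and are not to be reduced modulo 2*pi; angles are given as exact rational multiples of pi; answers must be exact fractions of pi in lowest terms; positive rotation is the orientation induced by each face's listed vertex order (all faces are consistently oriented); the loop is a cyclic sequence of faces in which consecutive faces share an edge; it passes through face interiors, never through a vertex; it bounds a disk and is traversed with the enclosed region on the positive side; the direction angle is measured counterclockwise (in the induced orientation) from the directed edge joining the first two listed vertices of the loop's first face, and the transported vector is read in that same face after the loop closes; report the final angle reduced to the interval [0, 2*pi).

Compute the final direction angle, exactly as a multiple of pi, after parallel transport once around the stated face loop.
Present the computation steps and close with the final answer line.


enclosed vertex P0: corner angles sum to 2*pi, defect = 2*pi - 2*pi = 0
by Gauss-Bonnet the loop rotates the vector by the enclosed defect sum (positive orientation, mod 2*pi)
final angle = pi/6 + 0 = pi/6 (mod 2*pi)

Answer: final direction angle = pi/6


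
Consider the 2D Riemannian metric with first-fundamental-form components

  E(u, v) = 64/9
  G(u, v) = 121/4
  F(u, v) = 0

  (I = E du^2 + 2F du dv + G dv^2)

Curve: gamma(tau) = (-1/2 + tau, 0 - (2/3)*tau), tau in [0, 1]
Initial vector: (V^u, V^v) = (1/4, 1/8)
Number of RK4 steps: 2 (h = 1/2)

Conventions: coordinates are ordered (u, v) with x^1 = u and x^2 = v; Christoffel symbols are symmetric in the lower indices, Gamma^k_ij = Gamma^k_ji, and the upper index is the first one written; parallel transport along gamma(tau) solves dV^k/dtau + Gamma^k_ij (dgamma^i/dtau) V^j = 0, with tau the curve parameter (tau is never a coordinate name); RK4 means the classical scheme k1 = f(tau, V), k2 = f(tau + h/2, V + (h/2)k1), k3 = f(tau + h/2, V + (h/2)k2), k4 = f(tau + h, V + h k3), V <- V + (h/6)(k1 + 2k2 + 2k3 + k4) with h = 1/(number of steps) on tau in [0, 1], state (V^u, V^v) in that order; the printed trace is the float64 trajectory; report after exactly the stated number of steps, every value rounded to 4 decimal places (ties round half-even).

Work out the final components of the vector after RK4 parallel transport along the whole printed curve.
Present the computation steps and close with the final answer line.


gamma'(tau) = (1, -2/3); f(tau, V)^k = -Gamma^k_ij(gamma(tau)) gamma'^i(tau) V^j; h = 1/2; intermediate values shown to 6 dp
curve data and Christoffel symbols at the stage parameters:
  tau = 0.000000: gamma = (-0.500000, 0.000000), gamma' = (1.000000, -0.666667); Gamma_uuu = 0.000000, Gamma_uuv = 0.000000, Gamma_uvv = 0.000000, Gamma_vuu = 0.000000, Gamma_vuv = 0.000000, Gamma_vvv = 0.000000
  tau = 0.250000: gamma = (-0.250000, -0.166667), gamma' = (1.000000, -0.666667); Gamma_uuu = 0.000000, Gamma_uuv = 0.000000, Gamma_uvv = 0.000000, Gamma_vuu = 0.000000, Gamma_vuv = 0.000000, Gamma_vvv = 0.000000
  tau = 0.500000: gamma = (0.000000, -0.333333), gamma' = (1.000000, -0.666667); Gamma_uuu = 0.000000, Gamma_uuv = 0.000000, Gamma_uvv = 0.000000, Gamma_vuu = 0.000000, Gamma_vuv = 0.000000, Gamma_vvv = 0.000000
  tau = 0.750000: gamma = (0.250000, -0.500000), gamma' = (1.000000, -0.666667); Gamma_uuu = 0.000000, Gamma_uuv = 0.000000, Gamma_uvv = 0.000000, Gamma_vuu = 0.000000, Gamma_vuv = 0.000000, Gamma_vvv = 0.000000
  tau = 1.000000: gamma = (0.500000, -0.666667), gamma' = (1.000000, -0.666667); Gamma_uuu = 0.000000, Gamma_uuv = 0.000000, Gamma_uvv = 0.000000, Gamma_vuu = 0.000000, Gamma_vuv = 0.000000, Gamma_vvv = 0.000000
step 0: V^u = 0.2500, V^v = 0.1250
step 1: k1 = (0.000000, 0.000000), k2 = (0.000000, 0.000000), k3 = (0.000000, 0.000000), k4 = (0.000000, 0.000000); V <- V + (h/6)(k1 + 2k2 + 2k3 + k4): V^u = 0.2500, V^v = 0.1250
step 2: k1 = (0.000000, 0.000000), k2 = (0.000000, 0.000000), k3 = (0.000000, 0.000000), k4 = (0.000000, 0.000000); V <- V + (h/6)(k1 + 2k2 + 2k3 + k4): V^u = 0.2500, V^v = 0.1250

Answer: V^u = 0.2500, V^v = 0.1250


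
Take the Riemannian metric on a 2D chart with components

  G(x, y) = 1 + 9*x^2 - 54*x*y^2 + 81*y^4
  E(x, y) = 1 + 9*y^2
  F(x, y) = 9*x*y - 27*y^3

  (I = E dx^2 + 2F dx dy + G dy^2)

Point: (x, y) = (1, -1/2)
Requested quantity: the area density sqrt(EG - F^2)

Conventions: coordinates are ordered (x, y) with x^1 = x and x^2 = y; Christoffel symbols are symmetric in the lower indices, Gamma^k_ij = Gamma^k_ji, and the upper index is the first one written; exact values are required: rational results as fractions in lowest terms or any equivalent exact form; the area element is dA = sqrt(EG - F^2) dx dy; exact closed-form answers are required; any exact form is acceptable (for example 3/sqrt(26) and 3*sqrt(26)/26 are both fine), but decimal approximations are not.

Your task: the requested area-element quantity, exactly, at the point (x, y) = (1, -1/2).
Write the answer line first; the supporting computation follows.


Answer: sqrt(EG - F^2) = sqrt(61)/4

E = 13/4, F = -9/8, G = 25/16; EG - F^2 = 61/16


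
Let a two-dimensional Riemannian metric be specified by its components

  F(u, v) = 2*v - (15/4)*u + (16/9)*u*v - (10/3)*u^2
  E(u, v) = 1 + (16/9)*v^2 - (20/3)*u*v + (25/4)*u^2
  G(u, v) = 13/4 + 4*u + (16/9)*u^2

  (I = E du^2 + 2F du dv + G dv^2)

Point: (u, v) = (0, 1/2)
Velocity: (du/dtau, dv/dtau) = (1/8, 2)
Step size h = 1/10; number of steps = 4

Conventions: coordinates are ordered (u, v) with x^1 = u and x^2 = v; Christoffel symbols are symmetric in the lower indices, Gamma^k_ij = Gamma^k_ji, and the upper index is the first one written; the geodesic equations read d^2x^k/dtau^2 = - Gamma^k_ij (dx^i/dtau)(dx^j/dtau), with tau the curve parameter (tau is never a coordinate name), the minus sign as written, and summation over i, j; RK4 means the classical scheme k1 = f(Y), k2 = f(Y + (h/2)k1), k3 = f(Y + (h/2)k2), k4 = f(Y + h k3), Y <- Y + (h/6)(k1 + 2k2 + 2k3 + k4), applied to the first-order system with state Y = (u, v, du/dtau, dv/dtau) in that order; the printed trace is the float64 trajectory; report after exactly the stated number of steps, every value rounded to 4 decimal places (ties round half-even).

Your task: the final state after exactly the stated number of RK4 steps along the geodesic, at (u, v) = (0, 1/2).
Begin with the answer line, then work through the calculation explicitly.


Answer: u = 0.0404, v = 1.2844, du/dtau = 0.0778, dv/dtau = 1.9323

f(Y) = (du/dtau, dv/dtau, -Gamma^u_ij Y'^i Y'^j, -Gamma^v_ij Y'^i Y'^j) with the Gammas evaluated at the stage position; h = 0.100000; intermediate values shown to 6 dp
step 0: u = 0.0000, v = 0.5000, du/dtau = 0.1250, dv/dtau = 2.0000
step 1:
  k1: at (u, v) = (0.000000, 0.500000), (du/dtau, dv/dtau) = (0.125000, 2.000000); Gamma_uuu = -0.451128, Gamma_uuv = 0.240602, Gamma_uvv = 0.000000, Gamma_vuu = -1.015038, Gamma_vuv = 0.541353, Gamma_vvv = 0.000000; k1 = (0.125000, 2.000000, -0.113252, -0.254817)
  k2: at (u, v) = (0.006250, 0.600000), (du/dtau, dv/dtau) = (0.119337, 1.987259); Gamma_uuu = -0.504056, Gamma_uuv = 0.268830, Gamma_uvv = 0.000000, Gamma_vuu = -0.969288, Gamma_vuv = 0.516953, Gamma_vvv = 0.000000; k2 = (0.119337, 1.987259, -0.120330, -0.231392)
  k3: at (u, v) = (0.005967, 0.599363), (du/dtau, dv/dtau) = (0.118984, 1.988430); Gamma_uuu = -0.504142, Gamma_uuv = 0.268876, Gamma_uvv = 0.000000, Gamma_vuu = -0.969384, Gamma_vuv = 0.517005, Gamma_vvv = 0.000000; k3 = (0.118984, 1.988430, -0.120090, -0.230913)
  k4: at (u, v) = (0.011898, 0.698843), (du/dtau, dv/dtau) = (0.112991, 1.976909); Gamma_uuu = -0.548485, Gamma_uuv = 0.292525, Gamma_uvv = 0.000000, Gamma_vuu = -0.921716, Gamma_vuv = 0.491582, Gamma_vvv = 0.000000; k4 = (0.112991, 1.976909, -0.123682, -0.207845)
  Y <- Y + (h/6)(k1 + 2k2 + 2k3 + k4): u = 0.0119, v = 0.6988, du/dtau = 0.1130, dv/dtau = 1.9769
step 2:
  k1: at (u, v) = (0.011911, 0.698805), (du/dtau, dv/dtau) = (0.113037, 1.976879); Gamma_uuu = -0.548448, Gamma_uuv = 0.292506, Gamma_uvv = 0.000000, Gamma_vuu = -0.921747, Gamma_vuv = 0.491599, Gamma_vvv = 0.000000; k1 = (0.113037, 1.976879, -0.123719, -0.207928)
  k2: at (u, v) = (0.017562, 0.797649), (du/dtau, dv/dtau) = (0.106851, 1.966482); Gamma_uuu = -0.584589, Gamma_uuv = 0.311781, Gamma_uvv = 0.000000, Gamma_vuu = -0.873432, Gamma_vuv = 0.465830, Gamma_vvv = 0.000000; k2 = (0.106851, 1.966482, -0.124349, -0.185789)
  k3: at (u, v) = (0.017253, 0.797129), (du/dtau, dv/dtau) = (0.106820, 1.967589); Gamma_uuu = -0.584782, Gamma_uuv = 0.311884, Gamma_uvv = 0.000000, Gamma_vuu = -0.873414, Gamma_vuv = 0.465821, Gamma_vvv = 0.000000; k3 = (0.106820, 1.967589, -0.124429, -0.185844)
  k4: at (u, v) = (0.022593, 0.895564), (du/dtau, dv/dtau) = (0.100594, 1.958294); Gamma_uuu = -0.613539, Gamma_uuv = 0.327221, Gamma_uvv = 0.000000, Gamma_vuu = -0.825235, Gamma_vuv = 0.440125, Gamma_vvv = 0.000000; k4 = (0.100594, 1.958294, -0.122712, -0.165052)
  Y <- Y + (h/6)(k1 + 2k2 + 2k3 + k4): u = 0.0226, v = 0.8955, du/dtau = 0.1006, dv/dtau = 1.9583
step 3:
  k1: at (u, v) = (0.022593, 0.895527), (du/dtau, dv/dtau) = (0.100637, 1.958275); Gamma_uuu = -0.613526, Gamma_uuv = 0.327214, Gamma_uvv = 0.000000, Gamma_vuu = -0.825255, Gamma_vuv = 0.440136, Gamma_vvv = 0.000000; k1 = (0.100637, 1.958275, -0.122758, -0.165122)
  k2: at (u, v) = (0.027625, 0.993440), (du/dtau, dv/dtau) = (0.094499, 1.950019); Gamma_uuu = -0.635618, Gamma_uuv = 0.338997, Gamma_uvv = 0.000000, Gamma_vuu = -0.778034, Gamma_vuv = 0.414951, Gamma_vvv = 0.000000; k2 = (0.094499, 1.950019, -0.119261, -0.145983)
  k3: at (u, v) = (0.027318, 0.993028), (du/dtau, dv/dtau) = (0.094674, 1.950976); Gamma_uuu = -0.635820, Gamma_uuv = 0.339104, Gamma_uvv = 0.000000, Gamma_vuu = -0.777939, Gamma_vuv = 0.414901, Gamma_vvv = 0.000000; k3 = (0.094674, 1.950976, -0.119571, -0.146297)
  k4: at (u, v) = (0.032061, 1.090624), (du/dtau, dv/dtau) = (0.088680, 1.943645); Gamma_uuu = -0.652059, Gamma_uuv = 0.347765, Gamma_uvv = 0.000000, Gamma_vuu = -0.732134, Gamma_vuv = 0.390471, Gamma_vvv = 0.000000; k4 = (0.088680, 1.943645, -0.114755, -0.128848)
  Y <- Y + (h/6)(k1 + 2k2 + 2k3 + k4): u = 0.0321, v = 1.0906, du/dtau = 0.0887, dv/dtau = 1.9436
step 4:
  k1: at (u, v) = (0.032055, 1.090592), (du/dtau, dv/dtau) = (0.088718, 1.943633); Gamma_uuu = -0.652058, Gamma_uuv = 0.347764, Gamma_uvv = 0.000000, Gamma_vuu = -0.732144, Gamma_vuv = 0.390477, Gamma_vvv = 0.000000; k1 = (0.088718, 1.943633, -0.114801, -0.128901)
  k2: at (u, v) = (0.036490, 1.187774), (du/dtau, dv/dtau) = (0.082978, 1.937187); Gamma_uuu = -0.663226, Gamma_uuv = 0.353721, Gamma_uvv = 0.000000, Gamma_vuu = -0.688193, Gamma_vuv = 0.367036, Gamma_vvv = 0.000000; k2 = (0.082978, 1.937187, -0.109150, -0.113259)
  k3: at (u, v) = (0.036203, 1.187451), (du/dtau, dv/dtau) = (0.083260, 1.937970); Gamma_uuu = -0.663393, Gamma_uuv = 0.353809, Gamma_uvv = 0.000000, Gamma_vuu = -0.688062, Gamma_vuv = 0.366967, Gamma_vvv = 0.000000; k3 = (0.083260, 1.937970, -0.109580, -0.113654)
  k4: at (u, v) = (0.040381, 1.284389), (du/dtau, dv/dtau) = (0.077760, 1.932267); Gamma_uuu = -0.670194, Gamma_uuv = 0.357437, Gamma_uvv = 0.000000, Gamma_vuu = -0.646188, Gamma_vuv = 0.344633, Gamma_vvv = 0.000000; k4 = (0.077760, 1.932267, -0.103359, -0.099657)
  Y <- Y + (h/6)(k1 + 2k2 + 2k3 + k4): u = 0.0404, v = 1.2844, du/dtau = 0.0778, dv/dtau = 1.9323


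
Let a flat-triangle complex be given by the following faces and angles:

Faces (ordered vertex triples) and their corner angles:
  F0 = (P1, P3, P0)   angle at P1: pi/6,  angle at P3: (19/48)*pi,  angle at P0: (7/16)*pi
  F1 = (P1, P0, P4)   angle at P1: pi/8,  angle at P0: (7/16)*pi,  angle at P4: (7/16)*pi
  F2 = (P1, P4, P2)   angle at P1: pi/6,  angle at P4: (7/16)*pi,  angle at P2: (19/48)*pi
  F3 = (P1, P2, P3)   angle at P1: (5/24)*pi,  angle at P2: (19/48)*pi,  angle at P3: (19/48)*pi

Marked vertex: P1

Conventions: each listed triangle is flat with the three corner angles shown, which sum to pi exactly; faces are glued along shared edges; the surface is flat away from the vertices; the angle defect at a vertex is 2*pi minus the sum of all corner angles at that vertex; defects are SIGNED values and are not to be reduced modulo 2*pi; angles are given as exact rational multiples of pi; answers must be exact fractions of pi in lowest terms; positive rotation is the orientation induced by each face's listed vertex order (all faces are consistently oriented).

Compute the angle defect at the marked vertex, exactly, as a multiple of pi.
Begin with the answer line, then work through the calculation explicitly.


Answer: defect(P1) = (4/3)*pi

Sum of corner angles at P1: (2/3)*pi
defect = 2*pi - (2/3)*pi


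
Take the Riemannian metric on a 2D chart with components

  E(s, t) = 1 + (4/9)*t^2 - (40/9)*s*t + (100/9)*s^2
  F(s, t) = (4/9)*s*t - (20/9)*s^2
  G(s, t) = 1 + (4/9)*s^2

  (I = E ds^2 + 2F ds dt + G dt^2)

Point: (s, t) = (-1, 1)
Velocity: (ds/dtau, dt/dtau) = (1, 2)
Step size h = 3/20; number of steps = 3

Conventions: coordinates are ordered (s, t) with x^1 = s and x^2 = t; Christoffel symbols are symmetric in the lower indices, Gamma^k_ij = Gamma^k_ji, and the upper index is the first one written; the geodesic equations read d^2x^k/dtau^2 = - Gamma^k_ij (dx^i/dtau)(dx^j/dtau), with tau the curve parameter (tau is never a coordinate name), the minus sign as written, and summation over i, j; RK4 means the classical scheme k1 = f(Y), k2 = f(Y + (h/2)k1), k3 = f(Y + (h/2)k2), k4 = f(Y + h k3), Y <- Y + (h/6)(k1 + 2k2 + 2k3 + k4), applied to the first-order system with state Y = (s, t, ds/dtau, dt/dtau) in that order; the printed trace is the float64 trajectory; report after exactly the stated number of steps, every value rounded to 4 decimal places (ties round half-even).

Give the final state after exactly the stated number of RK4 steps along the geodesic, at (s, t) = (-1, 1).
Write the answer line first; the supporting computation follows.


Answer: s = -0.5301, t = 1.8970, ds/dtau = 1.1014, dt/dtau = 1.9857

f(Y) = (ds/dtau, dt/dtau, -Gamma^s_ij Y'^i Y'^j, -Gamma^t_ij Y'^i Y'^j) with the Gammas evaluated at the stage position; h = 0.150000; intermediate values shown to 6 dp
step 0: s = -1.0000, t = 1.0000, ds/dtau = 1.0000, dt/dtau = 2.0000
step 1:
  k1: at (s, t) = (-1.000000, 1.000000), (ds/dtau, dt/dtau) = (1.000000, 2.000000); Gamma_sss = -0.764331, Gamma_sst = 0.152866, Gamma_stt = 0.000000, Gamma_tss = 0.127389, Gamma_tst = -0.025478, Gamma_ttt = 0.000000; k1 = (1.000000, 2.000000, 0.152866, -0.025478)
  k2: at (s, t) = (-0.925000, 1.150000), (ds/dtau, dt/dtau) = (1.011465, 1.998089); Gamma_sss = -0.792045, Gamma_sst = 0.158409, Gamma_stt = 0.000000, Gamma_tss = 0.126864, Gamma_tst = -0.025373, Gamma_ttt = 0.000000; k2 = (1.011465, 1.998089, 0.170022, -0.027233)
  k3: at (s, t) = (-0.924140, 1.149857), (ds/dtau, dt/dtau) = (1.012752, 1.997958); Gamma_sss = -0.792586, Gamma_sst = 0.158517, Gamma_stt = 0.000000, Gamma_tss = 0.126931, Gamma_tst = -0.025386, Gamma_ttt = 0.000000; k3 = (1.012752, 1.997958, 0.171430, -0.027454)
  k4: at (s, t) = (-0.848087, 1.299694), (ds/dtau, dt/dtau) = (1.025714, 1.995882); Gamma_sss = -0.822899, Gamma_sst = 0.164580, Gamma_stt = 0.000000, Gamma_tss = 0.125970, Gamma_tst = -0.025194, Gamma_ttt = 0.000000; k4 = (1.025714, 1.995882, 0.191907, -0.029377)
  Y <- Y + (h/6)(k1 + 2k2 + 2k3 + k4): s = -0.8481, t = 1.2997, ds/dtau = 1.0257, dt/dtau = 1.9959
step 2:
  k1: at (s, t) = (-0.848146, 1.299699), (ds/dtau, dt/dtau) = (1.025692, 1.995894); Gamma_sss = -0.822859, Gamma_sst = 0.164572, Gamma_stt = 0.000000, Gamma_tss = 0.125966, Gamma_tst = -0.025193, Gamma_ttt = 0.000000; k1 = (1.025692, 1.995894, 0.191870, -0.029372)
  k2: at (s, t) = (-0.771219, 1.449391), (ds/dtau, dt/dtau) = (1.040082, 1.993691); Gamma_sss = -0.855918, Gamma_sst = 0.171184, Gamma_stt = 0.000000, Gamma_tss = 0.124418, Gamma_tst = -0.024884, Gamma_ttt = 0.000000; k2 = (1.040082, 1.993691, 0.215974, -0.031394)
  k3: at (s, t) = (-0.770140, 1.449226), (ds/dtau, dt/dtau) = (1.041890, 1.993540); Gamma_sss = -0.856697, Gamma_sst = 0.171339, Gamma_stt = 0.000000, Gamma_tss = 0.124488, Gamma_tst = -0.024898, Gamma_ttt = 0.000000; k3 = (1.041890, 1.993540, 0.218214, -0.031709)
  k4: at (s, t) = (-0.691863, 1.598730), (ds/dtau, dt/dtau) = (1.058424, 1.991138); Gamma_sss = -0.893253, Gamma_sst = 0.178651, Gamma_stt = 0.000000, Gamma_tss = 0.122183, Gamma_tst = -0.024437, Gamma_ttt = 0.000000; k4 = (1.058424, 1.991138, 0.247676, -0.033878)
  Y <- Y + (h/6)(k1 + 2k2 + 2k3 + k4): s = -0.6919, t = 1.5987, ds/dtau = 1.0584, dt/dtau = 1.9912
step 3:
  k1: at (s, t) = (-0.691945, 1.598737), (ds/dtau, dt/dtau) = (1.058390, 1.991158); Gamma_sss = -0.893190, Gamma_sst = 0.178638, Gamma_stt = 0.000000, Gamma_tss = 0.122179, Gamma_tst = -0.024436, Gamma_ttt = 0.000000; k1 = (1.058390, 1.991158, 0.247611, -0.033871)
  k2: at (s, t) = (-0.612566, 1.748074), (ds/dtau, dt/dtau) = (1.076961, 1.988618); Gamma_sss = -0.933430, Gamma_sst = 0.186686, Gamma_stt = 0.000000, Gamma_tss = 0.118852, Gamma_tst = -0.023770, Gamma_ttt = 0.000000; k2 = (1.076961, 1.988618, 0.282997, -0.036034)
  k3: at (s, t) = (-0.611173, 1.747883), (ds/dtau, dt/dtau) = (1.079615, 1.988455); Gamma_sss = -0.934599, Gamma_sst = 0.186920, Gamma_stt = 0.000000, Gamma_tss = 0.118907, Gamma_tst = -0.023781, Gamma_ttt = 0.000000; k3 = (1.079615, 1.988455, 0.286793, -0.036488)
  k4: at (s, t) = (-0.530003, 1.897005), (ds/dtau, dt/dtau) = (1.101409, 1.985685); Gamma_sss = -0.979696, Gamma_sst = 0.195939, Gamma_stt = 0.000000, Gamma_tss = 0.114194, Gamma_tst = -0.022839, Gamma_ttt = 0.000000; k4 = (1.101409, 1.985685, 0.331413, -0.038630)
  Y <- Y + (h/6)(k1 + 2k2 + 2k3 + k4): s = -0.5301, t = 1.8970, ds/dtau = 1.1014, dt/dtau = 1.9857


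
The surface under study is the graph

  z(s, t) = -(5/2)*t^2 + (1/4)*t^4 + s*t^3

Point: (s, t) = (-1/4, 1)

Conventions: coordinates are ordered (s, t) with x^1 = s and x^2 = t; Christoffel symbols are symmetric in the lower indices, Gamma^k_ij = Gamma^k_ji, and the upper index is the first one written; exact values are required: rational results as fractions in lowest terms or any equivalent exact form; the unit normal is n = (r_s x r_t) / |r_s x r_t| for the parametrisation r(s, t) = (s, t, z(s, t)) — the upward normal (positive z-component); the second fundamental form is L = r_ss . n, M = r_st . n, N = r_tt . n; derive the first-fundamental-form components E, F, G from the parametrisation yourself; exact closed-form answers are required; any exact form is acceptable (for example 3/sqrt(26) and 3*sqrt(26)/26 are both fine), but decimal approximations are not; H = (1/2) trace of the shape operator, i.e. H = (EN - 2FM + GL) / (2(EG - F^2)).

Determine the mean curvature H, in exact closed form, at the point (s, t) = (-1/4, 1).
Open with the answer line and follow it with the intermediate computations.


Answer: H = 688*sqrt(393)/154449

z_s = 1, z_t = -19/4, z_ss = 0, z_st = 3, z_tt = -7/2
E = 2, F = -19/4, G = 377/16; answer radicand W^2 = 393/16
unnormalised second-form numerators: l = 0, m = 3, n = -7/2; L = l/sqrt(393/16), and similarly M = m/sqrt(W^2), N = n/sqrt(W^2)
H = (E*n - 2*F*m + G*l) / (2*(EG - F^2)*sqrt(W^2)); E*n - 2*F*m + G*l = 43/2, EG - F^2 = 393/16, so H = (172/393)/sqrt(393/16)


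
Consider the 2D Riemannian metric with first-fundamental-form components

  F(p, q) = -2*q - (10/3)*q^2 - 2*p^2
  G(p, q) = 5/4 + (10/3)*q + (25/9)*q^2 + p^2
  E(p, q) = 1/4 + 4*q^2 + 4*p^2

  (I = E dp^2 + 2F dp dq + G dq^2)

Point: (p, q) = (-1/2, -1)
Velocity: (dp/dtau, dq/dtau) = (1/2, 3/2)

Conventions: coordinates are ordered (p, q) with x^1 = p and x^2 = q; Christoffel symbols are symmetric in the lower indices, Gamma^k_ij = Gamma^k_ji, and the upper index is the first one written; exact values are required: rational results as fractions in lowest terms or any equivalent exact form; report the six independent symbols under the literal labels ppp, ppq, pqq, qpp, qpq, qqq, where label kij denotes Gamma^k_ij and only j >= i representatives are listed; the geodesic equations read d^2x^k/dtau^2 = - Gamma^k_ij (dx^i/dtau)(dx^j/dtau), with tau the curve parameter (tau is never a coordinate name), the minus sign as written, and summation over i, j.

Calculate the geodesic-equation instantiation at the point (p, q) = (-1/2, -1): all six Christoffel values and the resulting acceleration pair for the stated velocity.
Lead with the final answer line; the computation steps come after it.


Answer: Gamma_ppp = 656/115, Gamma_ppq = -338/115, Gamma_pqq = 614/345, Gamma_qpp = 2004/115, Gamma_qpq = -717/115, Gamma_qqq = 262/115; accelerations (d^2p/dtau^2, d^2q/dtau^2) = (-47/46, -3/23)

E = 21/4, F = -11/6, G = 17/18 at the point
E_p = -4, E_q = -8, F_p = 2, F_q = 14/3, G_p = -1, G_q = -20/9
EG - F^2 = 115/72;  g^inv = (72/115) * [[17/18, 11/6], [11/6, 21/4]]
first-kind symbols [ij,l] = (1/2)(d_i g_jl + d_j g_il - d_l g_ij): [pp,p] = E_p/2 = -2, [pp,q] = F_p - E_q/2 = 6, [pq,p] = E_q/2 = -4, [pq,q] = G_p/2 = -1/2, [qq,p] = F_q - G_p/2 = 31/6, [qq,q] = G_q/2 = -10/9
Gamma^p_ij = (G*[ij,p] - F*[ij,q])/(EG - F^2), Gamma^q_ij = (E*[ij,q] - F*[ij,p])/(EG - F^2)
Gamma_ppp = 656/115, Gamma_ppq = -338/115, Gamma_pqq = 614/345, Gamma_qpp = 2004/115, Gamma_qpq = -717/115, Gamma_qqq = 262/115
d^2p/dtau^2 = -(Gamma_ppp*(1/2)^2 + 2*Gamma_ppq*(1/2)*(3/2) + Gamma_pqq*(3/2)^2) = -47/46
d^2q/dtau^2 = -(Gamma_qpp*(1/2)^2 + 2*Gamma_qpq*(1/2)*(3/2) + Gamma_qqq*(3/2)^2) = -3/23


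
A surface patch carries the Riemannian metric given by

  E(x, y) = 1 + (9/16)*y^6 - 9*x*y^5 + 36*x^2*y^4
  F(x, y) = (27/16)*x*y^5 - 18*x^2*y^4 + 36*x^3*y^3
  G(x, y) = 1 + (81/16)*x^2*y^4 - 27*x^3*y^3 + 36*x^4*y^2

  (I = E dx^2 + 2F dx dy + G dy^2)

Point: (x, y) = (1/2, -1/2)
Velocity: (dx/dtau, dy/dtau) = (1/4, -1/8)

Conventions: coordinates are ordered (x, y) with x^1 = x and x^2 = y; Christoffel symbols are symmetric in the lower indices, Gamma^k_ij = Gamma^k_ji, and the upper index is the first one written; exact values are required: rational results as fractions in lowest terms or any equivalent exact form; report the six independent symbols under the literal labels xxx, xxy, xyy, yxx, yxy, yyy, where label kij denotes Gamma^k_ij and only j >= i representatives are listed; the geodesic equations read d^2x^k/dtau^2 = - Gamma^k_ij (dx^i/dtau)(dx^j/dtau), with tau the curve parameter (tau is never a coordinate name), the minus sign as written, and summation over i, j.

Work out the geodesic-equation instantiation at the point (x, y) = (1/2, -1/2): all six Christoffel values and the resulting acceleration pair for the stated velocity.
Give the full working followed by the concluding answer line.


E = 1753/1024, F = -891/1024, G = 2113/1024 at the point
E_x = 81/32, E_y = -1539/256, F_x = -2331/512, F_y = 3015/512, G_x = 1881/256, G_y = -693/128
EG - F^2 = 1421/512;  g^inv = (512/1421) * [[2113/1024, 891/1024], [891/1024, 1753/1024]]
first-kind symbols [ij,l] = (1/2)(d_i g_jl + d_j g_il - d_l g_ij): [xx,x] = E_x/2 = 81/64, [xx,y] = F_x - E_y/2 = -99/64, [xy,x] = E_y/2 = -1539/512, [xy,y] = G_x/2 = 1881/512, [yy,x] = F_y - G_x/2 = 567/256, [yy,y] = G_y/2 = -693/256
Gamma^x_ij = (G*[ij,x] - F*[ij,y])/(EG - F^2), Gamma^y_ij = (E*[ij,y] - F*[ij,x])/(EG - F^2)
Gamma_xxx = 648/1421, Gamma_xxy = -1539/1421, Gamma_xyy = 162/203, Gamma_yxx = -792/1421, Gamma_yxy = 1881/1421, Gamma_yyy = -198/203
d^2x/dtau^2 = -(Gamma_xxx*(1/4)^2 + 2*Gamma_xxy*(1/4)*(-1/8) + Gamma_xyy*(-1/8)^2) = -4941/45472
d^2y/dtau^2 = -(Gamma_yxx*(1/4)^2 + 2*Gamma_yxy*(1/4)*(-1/8) + Gamma_yyy*(-1/8)^2) = 6039/45472

Answer: Gamma_xxx = 648/1421, Gamma_xxy = -1539/1421, Gamma_xyy = 162/203, Gamma_yxx = -792/1421, Gamma_yxy = 1881/1421, Gamma_yyy = -198/203; accelerations (d^2x/dtau^2, d^2y/dtau^2) = (-4941/45472, 6039/45472)


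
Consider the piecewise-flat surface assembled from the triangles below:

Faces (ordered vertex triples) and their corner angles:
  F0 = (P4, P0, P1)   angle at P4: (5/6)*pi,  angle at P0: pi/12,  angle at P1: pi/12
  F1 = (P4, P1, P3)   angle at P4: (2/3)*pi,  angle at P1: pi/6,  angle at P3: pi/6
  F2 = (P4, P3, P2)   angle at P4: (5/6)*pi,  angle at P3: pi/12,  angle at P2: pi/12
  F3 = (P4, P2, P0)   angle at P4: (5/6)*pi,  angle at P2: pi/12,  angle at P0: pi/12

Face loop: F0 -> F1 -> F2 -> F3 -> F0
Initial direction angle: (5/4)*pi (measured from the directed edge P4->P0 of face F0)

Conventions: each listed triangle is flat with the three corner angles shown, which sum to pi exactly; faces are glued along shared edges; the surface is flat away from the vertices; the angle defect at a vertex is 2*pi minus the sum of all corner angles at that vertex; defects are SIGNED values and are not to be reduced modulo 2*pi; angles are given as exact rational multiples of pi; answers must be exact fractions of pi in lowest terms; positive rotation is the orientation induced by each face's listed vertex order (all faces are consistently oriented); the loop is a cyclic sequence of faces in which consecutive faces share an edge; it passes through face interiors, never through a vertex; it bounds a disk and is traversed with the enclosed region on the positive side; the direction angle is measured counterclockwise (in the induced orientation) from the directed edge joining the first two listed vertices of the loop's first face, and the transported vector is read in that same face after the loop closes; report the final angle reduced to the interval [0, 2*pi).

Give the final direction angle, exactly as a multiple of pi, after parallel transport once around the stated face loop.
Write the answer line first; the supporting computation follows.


Answer: final direction angle = pi/12

enclosed vertex P4: corner angles sum to (19/6)*pi, defect = 2*pi - (19/6)*pi = (-7/6)*pi
by Gauss-Bonnet the loop rotates the vector by the enclosed defect sum (positive orientation, mod 2*pi)
final angle = (5/4)*pi - (7/6)*pi = pi/12 (mod 2*pi)


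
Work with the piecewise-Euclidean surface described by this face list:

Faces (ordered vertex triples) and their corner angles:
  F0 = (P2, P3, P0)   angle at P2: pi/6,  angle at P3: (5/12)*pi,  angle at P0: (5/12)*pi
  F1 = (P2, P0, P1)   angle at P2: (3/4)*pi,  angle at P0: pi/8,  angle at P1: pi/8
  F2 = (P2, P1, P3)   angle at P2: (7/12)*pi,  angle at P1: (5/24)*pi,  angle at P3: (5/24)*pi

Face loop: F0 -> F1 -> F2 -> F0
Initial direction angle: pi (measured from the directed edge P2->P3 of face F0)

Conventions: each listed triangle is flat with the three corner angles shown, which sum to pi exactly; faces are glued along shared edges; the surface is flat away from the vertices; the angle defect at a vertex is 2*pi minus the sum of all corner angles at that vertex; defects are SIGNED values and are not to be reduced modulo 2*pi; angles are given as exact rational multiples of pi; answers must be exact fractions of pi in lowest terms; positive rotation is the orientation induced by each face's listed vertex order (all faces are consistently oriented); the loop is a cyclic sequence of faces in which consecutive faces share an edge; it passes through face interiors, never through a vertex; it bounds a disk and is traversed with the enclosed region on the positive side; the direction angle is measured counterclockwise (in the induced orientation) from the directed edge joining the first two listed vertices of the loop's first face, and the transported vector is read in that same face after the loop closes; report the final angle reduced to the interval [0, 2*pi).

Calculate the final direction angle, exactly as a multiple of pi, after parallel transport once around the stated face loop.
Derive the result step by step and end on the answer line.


enclosed vertex P2: corner angles sum to (3/2)*pi, defect = 2*pi - (3/2)*pi = pi/2
final direction = starting direction + enclosed defect total, reduced mod 2*pi (induced orientation)
final angle = pi + pi/2 = (3/2)*pi (mod 2*pi)

Answer: final direction angle = (3/2)*pi


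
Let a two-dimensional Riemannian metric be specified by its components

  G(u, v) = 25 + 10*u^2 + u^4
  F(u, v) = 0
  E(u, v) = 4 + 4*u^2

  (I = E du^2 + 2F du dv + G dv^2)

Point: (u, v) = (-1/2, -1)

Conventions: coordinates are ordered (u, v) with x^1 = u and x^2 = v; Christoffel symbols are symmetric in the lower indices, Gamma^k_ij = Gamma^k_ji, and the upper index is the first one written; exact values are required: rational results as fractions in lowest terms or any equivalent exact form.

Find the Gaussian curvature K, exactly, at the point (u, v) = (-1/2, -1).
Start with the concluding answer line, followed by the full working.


Answer: K = -32/525

E = 5, F = 0, G = 441/16, EG - F^2 = 2205/16 at the point
E_u = -4, E_v = 0, F_u = 0, F_v = 0, G_u = -21/2, G_v = 0
E_vv = 0, F_uv = 0, G_uu = 23
K follows from Brioschi's formula, (det M1 - det M2)/(EG - F^2)^2.
M1 = [[-E_vv/2 + F_uv - G_uu/2, E_u/2, F_u - E_v/2], [F_v - G_u/2, E, F], [G_v/2, F, G]] = [[-23/2, -2, 0], [21/4, 5, 0], [0, 0, 441/16]]; det M1 = -20727/16
M2 = [[0, E_v/2, G_u/2], [E_v/2, E, F], [G_u/2, F, G]] = [[0, 0, -21/4], [0, 5, 0], [-21/4, 0, 441/16]]; det M2 = -2205/16
det M1 - det M2 = -9261/8; K = -9261/8 / (2205/16)^2 = -32/525


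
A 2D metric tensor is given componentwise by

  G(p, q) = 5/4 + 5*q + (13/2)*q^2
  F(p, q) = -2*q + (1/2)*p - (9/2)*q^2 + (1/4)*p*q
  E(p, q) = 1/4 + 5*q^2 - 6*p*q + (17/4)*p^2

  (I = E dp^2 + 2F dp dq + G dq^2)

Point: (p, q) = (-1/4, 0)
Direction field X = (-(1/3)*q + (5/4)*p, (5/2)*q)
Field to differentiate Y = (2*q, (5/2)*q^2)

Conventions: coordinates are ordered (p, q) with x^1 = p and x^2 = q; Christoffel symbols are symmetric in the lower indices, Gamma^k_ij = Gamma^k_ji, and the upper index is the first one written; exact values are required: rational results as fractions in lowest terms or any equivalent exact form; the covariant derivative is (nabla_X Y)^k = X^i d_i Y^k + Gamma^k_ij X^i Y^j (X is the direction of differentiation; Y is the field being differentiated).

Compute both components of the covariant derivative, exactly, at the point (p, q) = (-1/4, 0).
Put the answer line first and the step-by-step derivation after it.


Answer: (nabla_X Y)^p = 0, (nabla_X Y)^q = 0

E = 33/64, F = -1/8, G = 5/4 at the point
E_p = -17/8, E_q = 3/2, F_p = 1/2, F_q = -33/16, G_p = 0, G_q = 5
EG - F^2 = 161/256;  g^inv = (256/161) * [[5/4, 1/8], [1/8, 33/64]]
first-kind symbols [ij,l] = (1/2)(d_i g_jl + d_j g_il - d_l g_ij): [pp,p] = E_p/2 = -17/16, [pp,q] = F_p - E_q/2 = -1/4, [pq,p] = E_q/2 = 3/4, [pq,q] = G_p/2 = 0, [qq,p] = F_q - G_p/2 = -33/16, [qq,q] = G_q/2 = 5/2
Gamma^p_ij = (G*[ij,p] - F*[ij,q])/(EG - F^2), Gamma^q_ij = (E*[ij,q] - F*[ij,p])/(EG - F^2)
Gamma_ppp = -348/161, Gamma_ppq = 240/161, Gamma_pqq = -580/161, Gamma_qpp = -67/161, Gamma_qpq = 24/161, Gamma_qqq = 264/161
X = (-5/16, 0), Y = (0, 0) at the point


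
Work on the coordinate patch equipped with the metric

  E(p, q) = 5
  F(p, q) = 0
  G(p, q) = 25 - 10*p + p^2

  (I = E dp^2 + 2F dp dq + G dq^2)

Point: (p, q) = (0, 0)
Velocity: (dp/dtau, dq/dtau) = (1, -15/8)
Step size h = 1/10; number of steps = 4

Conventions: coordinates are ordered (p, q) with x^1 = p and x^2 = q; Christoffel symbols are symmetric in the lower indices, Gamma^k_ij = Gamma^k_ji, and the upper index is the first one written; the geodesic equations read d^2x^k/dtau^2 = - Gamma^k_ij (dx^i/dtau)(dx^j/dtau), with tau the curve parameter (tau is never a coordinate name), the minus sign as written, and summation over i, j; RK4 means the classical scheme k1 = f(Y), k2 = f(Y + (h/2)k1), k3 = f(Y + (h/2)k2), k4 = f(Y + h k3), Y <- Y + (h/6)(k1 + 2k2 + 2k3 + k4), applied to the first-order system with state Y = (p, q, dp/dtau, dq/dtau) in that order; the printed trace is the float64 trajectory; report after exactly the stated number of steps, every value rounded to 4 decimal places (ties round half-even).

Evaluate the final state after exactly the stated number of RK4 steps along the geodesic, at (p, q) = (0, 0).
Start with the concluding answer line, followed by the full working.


Answer: p = 0.1038, q = -0.7817, dp/dtau = -0.4966, dq/dtau = -1.9554

f(Y) = (dp/dtau, dq/dtau, -Gamma^p_ij Y'^i Y'^j, -Gamma^q_ij Y'^i Y'^j) with the Gammas evaluated at the stage position; h = 0.100000; intermediate values shown to 6 dp
step 0: p = 0.0000, q = 0.0000, dp/dtau = 1.0000, dq/dtau = -1.8750
step 1:
  k1: at (p, q) = (0.000000, 0.000000), (dp/dtau, dq/dtau) = (1.000000, -1.875000); Gamma_ppp = 0.000000, Gamma_ppq = 0.000000, Gamma_pqq = 1.000000, Gamma_qpp = 0.000000, Gamma_qpq = -0.200000, Gamma_qqq = 0.000000; k1 = (1.000000, -1.875000, -3.515625, -0.750000)
  k2: at (p, q) = (0.050000, -0.093750), (dp/dtau, dq/dtau) = (0.824219, -1.912500); Gamma_ppp = 0.000000, Gamma_ppq = 0.000000, Gamma_pqq = 0.990000, Gamma_qpp = 0.000000, Gamma_qpq = -0.202020, Gamma_qqq = 0.000000; k2 = (0.824219, -1.912500, -3.621080, -0.636896)
  k3: at (p, q) = (0.041211, -0.095625), (dp/dtau, dq/dtau) = (0.818946, -1.906845); Gamma_ppp = 0.000000, Gamma_ppq = 0.000000, Gamma_pqq = 0.991758, Gamma_qpp = 0.000000, Gamma_qpq = -0.201662, Gamma_qqq = 0.000000; k3 = (0.818946, -1.906845, -3.606088, -0.629832)
  k4: at (p, q) = (0.081895, -0.190684), (dp/dtau, dq/dtau) = (0.639391, -1.937983); Gamma_ppp = 0.000000, Gamma_ppq = 0.000000, Gamma_pqq = 0.983621, Gamma_qpp = 0.000000, Gamma_qpq = -0.203330, Gamma_qqq = 0.000000; k4 = (0.639391, -1.937983, -3.694263, -0.503905)
  Y <- Y + (h/6)(k1 + 2k2 + 2k3 + k4): p = 0.0821, q = -0.1909, dp/dtau = 0.6389, dq/dtau = -1.9381
step 2:
  k1: at (p, q) = (0.082095, -0.190861), (dp/dtau, dq/dtau) = (0.638930, -1.938123); Gamma_ppp = 0.000000, Gamma_ppq = 0.000000, Gamma_pqq = 0.983581, Gamma_qpp = 0.000000, Gamma_qpq = -0.203339, Gamma_qqq = 0.000000; k1 = (0.638930, -1.938123, -3.694644, -0.503598)
  k2: at (p, q) = (0.114042, -0.287767), (dp/dtau, dq/dtau) = (0.454197, -1.963303); Gamma_ppp = 0.000000, Gamma_ppq = 0.000000, Gamma_pqq = 0.977192, Gamma_qpp = 0.000000, Gamma_qpq = -0.204668, Gamma_qqq = 0.000000; k2 = (0.454197, -1.963303, -3.766641, -0.365016)
  k3: at (p, q) = (0.104805, -0.289026), (dp/dtau, dq/dtau) = (0.450598, -1.956374); Gamma_ppp = 0.000000, Gamma_ppq = 0.000000, Gamma_pqq = 0.979039, Gamma_qpp = 0.000000, Gamma_qpq = -0.204282, Gamma_qqq = 0.000000; k3 = (0.450598, -1.956374, -3.747171, -0.360164)
  k4: at (p, q) = (0.127155, -0.386499), (dp/dtau, dq/dtau) = (0.264212, -1.974139); Gamma_ppp = 0.000000, Gamma_ppq = 0.000000, Gamma_pqq = 0.974569, Gamma_qpp = 0.000000, Gamma_qpq = -0.205219, Gamma_qqq = 0.000000; k4 = (0.264212, -1.974139, -3.798115, -0.214081)
  Y <- Y + (h/6)(k1 + 2k2 + 2k3 + k4): p = 0.1273, q = -0.3867, dp/dtau = 0.2636, dq/dtau = -1.9743
step 3:
  k1: at (p, q) = (0.127308, -0.386721), (dp/dtau, dq/dtau) = (0.263590, -1.974257); Gamma_ppp = 0.000000, Gamma_ppq = 0.000000, Gamma_pqq = 0.974538, Gamma_qpp = 0.000000, Gamma_qpq = -0.205225, Gamma_qqq = 0.000000; k1 = (0.263590, -1.974257, -3.798449, -0.213596)
  k2: at (p, q) = (0.140487, -0.485434), (dp/dtau, dq/dtau) = (0.073667, -1.984937); Gamma_ppp = 0.000000, Gamma_ppq = 0.000000, Gamma_pqq = 0.971903, Gamma_qpp = 0.000000, Gamma_qpq = -0.205782, Gamma_qqq = 0.000000; k2 = (0.073667, -1.984937, -3.829270, -0.060181)
  k3: at (p, q) = (0.130991, -0.485968), (dp/dtau, dq/dtau) = (0.072126, -1.977266); Gamma_ppp = 0.000000, Gamma_ppq = 0.000000, Gamma_pqq = 0.973802, Gamma_qpp = 0.000000, Gamma_qpq = -0.205381, Gamma_qqq = 0.000000; k3 = (0.072126, -1.977266, -3.807156, -0.058580)
  k4: at (p, q) = (0.134520, -0.584448), (dp/dtau, dq/dtau) = (-0.117126, -1.980115); Gamma_ppp = 0.000000, Gamma_ppq = 0.000000, Gamma_pqq = 0.973096, Gamma_qpp = 0.000000, Gamma_qpq = -0.205530, Gamma_qqq = 0.000000; k4 = (-0.117126, -1.980115, -3.815367, 0.095334)
  Y <- Y + (h/6)(k1 + 2k2 + 2k3 + k4): p = 0.1346, q = -0.5847, dp/dtau = -0.1179, dq/dtau = -1.9802
step 4:
  k1: at (p, q) = (0.134608, -0.584701), (dp/dtau, dq/dtau) = (-0.117855, -1.980186); Gamma_ppp = 0.000000, Gamma_ppq = 0.000000, Gamma_pqq = 0.973078, Gamma_qpp = 0.000000, Gamma_qpq = -0.205533, Gamma_qqq = 0.000000; k1 = (-0.117855, -1.980186, -3.815575, 0.095932)
  k2: at (p, q) = (0.128716, -0.683710), (dp/dtau, dq/dtau) = (-0.308633, -1.975390); Gamma_ppp = 0.000000, Gamma_ppq = 0.000000, Gamma_pqq = 0.974257, Gamma_qpp = 0.000000, Gamma_qpq = -0.205285, Gamma_qqq = 0.000000; k2 = (-0.308633, -1.975390, -3.801711, 0.250312)
  k3: at (p, q) = (0.119177, -0.683471), (dp/dtau, dq/dtau) = (-0.307940, -1.967671); Gamma_ppp = 0.000000, Gamma_ppq = 0.000000, Gamma_pqq = 0.976165, Gamma_qpp = 0.000000, Gamma_qpq = -0.204883, Gamma_qqq = 0.000000; k3 = (-0.307940, -1.967671, -3.779445, 0.248288)
  k4: at (p, q) = (0.103814, -0.781468), (dp/dtau, dq/dtau) = (-0.495799, -1.955358); Gamma_ppp = 0.000000, Gamma_ppq = 0.000000, Gamma_pqq = 0.979237, Gamma_qpp = 0.000000, Gamma_qpq = -0.204241, Gamma_qqq = 0.000000; k4 = (-0.495799, -1.955358, -3.744038, 0.396008)
  Y <- Y + (h/6)(k1 + 2k2 + 2k3 + k4): p = 0.1038, q = -0.7817, dp/dtau = -0.4966, dq/dtau = -1.9554
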